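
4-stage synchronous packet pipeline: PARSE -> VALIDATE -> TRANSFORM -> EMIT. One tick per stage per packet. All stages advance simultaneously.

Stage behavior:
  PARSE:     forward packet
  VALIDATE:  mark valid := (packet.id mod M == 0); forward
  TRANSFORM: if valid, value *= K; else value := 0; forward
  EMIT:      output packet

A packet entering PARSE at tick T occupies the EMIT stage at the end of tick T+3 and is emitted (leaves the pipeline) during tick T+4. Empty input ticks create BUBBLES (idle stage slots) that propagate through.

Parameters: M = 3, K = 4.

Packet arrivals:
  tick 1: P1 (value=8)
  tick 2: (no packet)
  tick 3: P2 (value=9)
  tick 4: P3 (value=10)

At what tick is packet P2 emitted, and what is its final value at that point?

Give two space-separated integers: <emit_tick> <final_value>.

Tick 1: [PARSE:P1(v=8,ok=F), VALIDATE:-, TRANSFORM:-, EMIT:-] out:-; in:P1
Tick 2: [PARSE:-, VALIDATE:P1(v=8,ok=F), TRANSFORM:-, EMIT:-] out:-; in:-
Tick 3: [PARSE:P2(v=9,ok=F), VALIDATE:-, TRANSFORM:P1(v=0,ok=F), EMIT:-] out:-; in:P2
Tick 4: [PARSE:P3(v=10,ok=F), VALIDATE:P2(v=9,ok=F), TRANSFORM:-, EMIT:P1(v=0,ok=F)] out:-; in:P3
Tick 5: [PARSE:-, VALIDATE:P3(v=10,ok=T), TRANSFORM:P2(v=0,ok=F), EMIT:-] out:P1(v=0); in:-
Tick 6: [PARSE:-, VALIDATE:-, TRANSFORM:P3(v=40,ok=T), EMIT:P2(v=0,ok=F)] out:-; in:-
Tick 7: [PARSE:-, VALIDATE:-, TRANSFORM:-, EMIT:P3(v=40,ok=T)] out:P2(v=0); in:-
Tick 8: [PARSE:-, VALIDATE:-, TRANSFORM:-, EMIT:-] out:P3(v=40); in:-
P2: arrives tick 3, valid=False (id=2, id%3=2), emit tick 7, final value 0

Answer: 7 0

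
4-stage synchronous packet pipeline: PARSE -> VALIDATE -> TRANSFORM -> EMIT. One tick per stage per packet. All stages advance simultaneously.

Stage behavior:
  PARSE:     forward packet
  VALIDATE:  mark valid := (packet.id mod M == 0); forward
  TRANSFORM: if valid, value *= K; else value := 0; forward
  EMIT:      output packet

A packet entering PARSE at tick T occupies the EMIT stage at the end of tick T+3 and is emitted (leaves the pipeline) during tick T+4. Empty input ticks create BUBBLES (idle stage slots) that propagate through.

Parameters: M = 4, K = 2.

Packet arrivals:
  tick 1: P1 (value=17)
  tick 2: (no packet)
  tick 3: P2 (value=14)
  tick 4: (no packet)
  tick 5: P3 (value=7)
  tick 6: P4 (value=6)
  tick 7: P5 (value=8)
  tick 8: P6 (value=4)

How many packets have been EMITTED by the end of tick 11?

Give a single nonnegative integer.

Answer: 5

Derivation:
Tick 1: [PARSE:P1(v=17,ok=F), VALIDATE:-, TRANSFORM:-, EMIT:-] out:-; in:P1
Tick 2: [PARSE:-, VALIDATE:P1(v=17,ok=F), TRANSFORM:-, EMIT:-] out:-; in:-
Tick 3: [PARSE:P2(v=14,ok=F), VALIDATE:-, TRANSFORM:P1(v=0,ok=F), EMIT:-] out:-; in:P2
Tick 4: [PARSE:-, VALIDATE:P2(v=14,ok=F), TRANSFORM:-, EMIT:P1(v=0,ok=F)] out:-; in:-
Tick 5: [PARSE:P3(v=7,ok=F), VALIDATE:-, TRANSFORM:P2(v=0,ok=F), EMIT:-] out:P1(v=0); in:P3
Tick 6: [PARSE:P4(v=6,ok=F), VALIDATE:P3(v=7,ok=F), TRANSFORM:-, EMIT:P2(v=0,ok=F)] out:-; in:P4
Tick 7: [PARSE:P5(v=8,ok=F), VALIDATE:P4(v=6,ok=T), TRANSFORM:P3(v=0,ok=F), EMIT:-] out:P2(v=0); in:P5
Tick 8: [PARSE:P6(v=4,ok=F), VALIDATE:P5(v=8,ok=F), TRANSFORM:P4(v=12,ok=T), EMIT:P3(v=0,ok=F)] out:-; in:P6
Tick 9: [PARSE:-, VALIDATE:P6(v=4,ok=F), TRANSFORM:P5(v=0,ok=F), EMIT:P4(v=12,ok=T)] out:P3(v=0); in:-
Tick 10: [PARSE:-, VALIDATE:-, TRANSFORM:P6(v=0,ok=F), EMIT:P5(v=0,ok=F)] out:P4(v=12); in:-
Tick 11: [PARSE:-, VALIDATE:-, TRANSFORM:-, EMIT:P6(v=0,ok=F)] out:P5(v=0); in:-
Emitted by tick 11: ['P1', 'P2', 'P3', 'P4', 'P5']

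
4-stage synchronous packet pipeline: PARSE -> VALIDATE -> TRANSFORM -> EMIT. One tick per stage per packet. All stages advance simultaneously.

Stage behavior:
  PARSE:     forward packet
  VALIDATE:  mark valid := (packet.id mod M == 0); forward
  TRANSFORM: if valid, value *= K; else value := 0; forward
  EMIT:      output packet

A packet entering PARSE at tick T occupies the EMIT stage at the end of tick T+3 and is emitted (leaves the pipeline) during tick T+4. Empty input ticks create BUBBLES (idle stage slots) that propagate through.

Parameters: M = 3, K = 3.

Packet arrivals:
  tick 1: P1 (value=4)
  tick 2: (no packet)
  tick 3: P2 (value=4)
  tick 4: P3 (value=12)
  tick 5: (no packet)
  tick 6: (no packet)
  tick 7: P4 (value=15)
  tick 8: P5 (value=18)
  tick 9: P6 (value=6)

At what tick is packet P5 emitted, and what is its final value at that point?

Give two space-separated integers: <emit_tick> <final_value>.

Answer: 12 0

Derivation:
Tick 1: [PARSE:P1(v=4,ok=F), VALIDATE:-, TRANSFORM:-, EMIT:-] out:-; in:P1
Tick 2: [PARSE:-, VALIDATE:P1(v=4,ok=F), TRANSFORM:-, EMIT:-] out:-; in:-
Tick 3: [PARSE:P2(v=4,ok=F), VALIDATE:-, TRANSFORM:P1(v=0,ok=F), EMIT:-] out:-; in:P2
Tick 4: [PARSE:P3(v=12,ok=F), VALIDATE:P2(v=4,ok=F), TRANSFORM:-, EMIT:P1(v=0,ok=F)] out:-; in:P3
Tick 5: [PARSE:-, VALIDATE:P3(v=12,ok=T), TRANSFORM:P2(v=0,ok=F), EMIT:-] out:P1(v=0); in:-
Tick 6: [PARSE:-, VALIDATE:-, TRANSFORM:P3(v=36,ok=T), EMIT:P2(v=0,ok=F)] out:-; in:-
Tick 7: [PARSE:P4(v=15,ok=F), VALIDATE:-, TRANSFORM:-, EMIT:P3(v=36,ok=T)] out:P2(v=0); in:P4
Tick 8: [PARSE:P5(v=18,ok=F), VALIDATE:P4(v=15,ok=F), TRANSFORM:-, EMIT:-] out:P3(v=36); in:P5
Tick 9: [PARSE:P6(v=6,ok=F), VALIDATE:P5(v=18,ok=F), TRANSFORM:P4(v=0,ok=F), EMIT:-] out:-; in:P6
Tick 10: [PARSE:-, VALIDATE:P6(v=6,ok=T), TRANSFORM:P5(v=0,ok=F), EMIT:P4(v=0,ok=F)] out:-; in:-
Tick 11: [PARSE:-, VALIDATE:-, TRANSFORM:P6(v=18,ok=T), EMIT:P5(v=0,ok=F)] out:P4(v=0); in:-
Tick 12: [PARSE:-, VALIDATE:-, TRANSFORM:-, EMIT:P6(v=18,ok=T)] out:P5(v=0); in:-
Tick 13: [PARSE:-, VALIDATE:-, TRANSFORM:-, EMIT:-] out:P6(v=18); in:-
P5: arrives tick 8, valid=False (id=5, id%3=2), emit tick 12, final value 0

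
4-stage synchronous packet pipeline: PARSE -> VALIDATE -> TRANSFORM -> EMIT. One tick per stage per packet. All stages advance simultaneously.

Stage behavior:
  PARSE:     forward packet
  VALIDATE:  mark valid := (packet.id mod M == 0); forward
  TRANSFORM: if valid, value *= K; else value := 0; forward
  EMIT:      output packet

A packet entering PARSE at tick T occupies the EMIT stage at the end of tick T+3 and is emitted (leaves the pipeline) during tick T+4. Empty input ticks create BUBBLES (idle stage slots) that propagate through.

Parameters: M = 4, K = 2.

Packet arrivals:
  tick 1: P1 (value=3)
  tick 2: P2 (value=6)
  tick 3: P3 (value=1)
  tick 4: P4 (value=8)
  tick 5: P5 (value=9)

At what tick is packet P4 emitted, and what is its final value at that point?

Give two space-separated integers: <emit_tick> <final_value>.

Tick 1: [PARSE:P1(v=3,ok=F), VALIDATE:-, TRANSFORM:-, EMIT:-] out:-; in:P1
Tick 2: [PARSE:P2(v=6,ok=F), VALIDATE:P1(v=3,ok=F), TRANSFORM:-, EMIT:-] out:-; in:P2
Tick 3: [PARSE:P3(v=1,ok=F), VALIDATE:P2(v=6,ok=F), TRANSFORM:P1(v=0,ok=F), EMIT:-] out:-; in:P3
Tick 4: [PARSE:P4(v=8,ok=F), VALIDATE:P3(v=1,ok=F), TRANSFORM:P2(v=0,ok=F), EMIT:P1(v=0,ok=F)] out:-; in:P4
Tick 5: [PARSE:P5(v=9,ok=F), VALIDATE:P4(v=8,ok=T), TRANSFORM:P3(v=0,ok=F), EMIT:P2(v=0,ok=F)] out:P1(v=0); in:P5
Tick 6: [PARSE:-, VALIDATE:P5(v=9,ok=F), TRANSFORM:P4(v=16,ok=T), EMIT:P3(v=0,ok=F)] out:P2(v=0); in:-
Tick 7: [PARSE:-, VALIDATE:-, TRANSFORM:P5(v=0,ok=F), EMIT:P4(v=16,ok=T)] out:P3(v=0); in:-
Tick 8: [PARSE:-, VALIDATE:-, TRANSFORM:-, EMIT:P5(v=0,ok=F)] out:P4(v=16); in:-
Tick 9: [PARSE:-, VALIDATE:-, TRANSFORM:-, EMIT:-] out:P5(v=0); in:-
P4: arrives tick 4, valid=True (id=4, id%4=0), emit tick 8, final value 16

Answer: 8 16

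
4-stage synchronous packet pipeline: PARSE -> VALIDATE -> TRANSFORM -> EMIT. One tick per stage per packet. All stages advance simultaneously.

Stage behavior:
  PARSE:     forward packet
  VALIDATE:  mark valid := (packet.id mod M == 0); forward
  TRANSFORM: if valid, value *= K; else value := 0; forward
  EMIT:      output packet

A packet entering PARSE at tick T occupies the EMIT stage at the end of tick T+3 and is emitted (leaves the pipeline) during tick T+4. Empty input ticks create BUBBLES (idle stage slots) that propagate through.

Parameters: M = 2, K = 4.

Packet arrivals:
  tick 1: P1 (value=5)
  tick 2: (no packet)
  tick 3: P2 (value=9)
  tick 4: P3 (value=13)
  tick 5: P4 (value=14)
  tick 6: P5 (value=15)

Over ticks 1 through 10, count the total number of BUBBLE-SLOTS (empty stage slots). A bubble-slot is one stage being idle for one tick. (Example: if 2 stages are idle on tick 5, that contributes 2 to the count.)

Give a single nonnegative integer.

Tick 1: [PARSE:P1(v=5,ok=F), VALIDATE:-, TRANSFORM:-, EMIT:-] out:-; bubbles=3
Tick 2: [PARSE:-, VALIDATE:P1(v=5,ok=F), TRANSFORM:-, EMIT:-] out:-; bubbles=3
Tick 3: [PARSE:P2(v=9,ok=F), VALIDATE:-, TRANSFORM:P1(v=0,ok=F), EMIT:-] out:-; bubbles=2
Tick 4: [PARSE:P3(v=13,ok=F), VALIDATE:P2(v=9,ok=T), TRANSFORM:-, EMIT:P1(v=0,ok=F)] out:-; bubbles=1
Tick 5: [PARSE:P4(v=14,ok=F), VALIDATE:P3(v=13,ok=F), TRANSFORM:P2(v=36,ok=T), EMIT:-] out:P1(v=0); bubbles=1
Tick 6: [PARSE:P5(v=15,ok=F), VALIDATE:P4(v=14,ok=T), TRANSFORM:P3(v=0,ok=F), EMIT:P2(v=36,ok=T)] out:-; bubbles=0
Tick 7: [PARSE:-, VALIDATE:P5(v=15,ok=F), TRANSFORM:P4(v=56,ok=T), EMIT:P3(v=0,ok=F)] out:P2(v=36); bubbles=1
Tick 8: [PARSE:-, VALIDATE:-, TRANSFORM:P5(v=0,ok=F), EMIT:P4(v=56,ok=T)] out:P3(v=0); bubbles=2
Tick 9: [PARSE:-, VALIDATE:-, TRANSFORM:-, EMIT:P5(v=0,ok=F)] out:P4(v=56); bubbles=3
Tick 10: [PARSE:-, VALIDATE:-, TRANSFORM:-, EMIT:-] out:P5(v=0); bubbles=4
Total bubble-slots: 20

Answer: 20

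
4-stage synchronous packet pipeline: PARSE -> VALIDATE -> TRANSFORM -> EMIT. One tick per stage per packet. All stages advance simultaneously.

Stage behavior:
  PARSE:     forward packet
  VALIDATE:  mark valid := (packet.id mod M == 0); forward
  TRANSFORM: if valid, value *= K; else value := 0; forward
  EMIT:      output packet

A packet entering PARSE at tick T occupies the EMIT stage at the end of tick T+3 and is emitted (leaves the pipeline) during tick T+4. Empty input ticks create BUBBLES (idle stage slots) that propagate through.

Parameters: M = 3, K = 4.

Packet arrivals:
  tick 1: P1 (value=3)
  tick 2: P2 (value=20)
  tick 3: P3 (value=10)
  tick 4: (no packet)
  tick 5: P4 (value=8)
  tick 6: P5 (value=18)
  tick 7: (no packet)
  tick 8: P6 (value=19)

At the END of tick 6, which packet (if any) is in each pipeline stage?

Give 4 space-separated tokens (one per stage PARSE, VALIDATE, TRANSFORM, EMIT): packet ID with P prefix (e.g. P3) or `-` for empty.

Answer: P5 P4 - P3

Derivation:
Tick 1: [PARSE:P1(v=3,ok=F), VALIDATE:-, TRANSFORM:-, EMIT:-] out:-; in:P1
Tick 2: [PARSE:P2(v=20,ok=F), VALIDATE:P1(v=3,ok=F), TRANSFORM:-, EMIT:-] out:-; in:P2
Tick 3: [PARSE:P3(v=10,ok=F), VALIDATE:P2(v=20,ok=F), TRANSFORM:P1(v=0,ok=F), EMIT:-] out:-; in:P3
Tick 4: [PARSE:-, VALIDATE:P3(v=10,ok=T), TRANSFORM:P2(v=0,ok=F), EMIT:P1(v=0,ok=F)] out:-; in:-
Tick 5: [PARSE:P4(v=8,ok=F), VALIDATE:-, TRANSFORM:P3(v=40,ok=T), EMIT:P2(v=0,ok=F)] out:P1(v=0); in:P4
Tick 6: [PARSE:P5(v=18,ok=F), VALIDATE:P4(v=8,ok=F), TRANSFORM:-, EMIT:P3(v=40,ok=T)] out:P2(v=0); in:P5
At end of tick 6: ['P5', 'P4', '-', 'P3']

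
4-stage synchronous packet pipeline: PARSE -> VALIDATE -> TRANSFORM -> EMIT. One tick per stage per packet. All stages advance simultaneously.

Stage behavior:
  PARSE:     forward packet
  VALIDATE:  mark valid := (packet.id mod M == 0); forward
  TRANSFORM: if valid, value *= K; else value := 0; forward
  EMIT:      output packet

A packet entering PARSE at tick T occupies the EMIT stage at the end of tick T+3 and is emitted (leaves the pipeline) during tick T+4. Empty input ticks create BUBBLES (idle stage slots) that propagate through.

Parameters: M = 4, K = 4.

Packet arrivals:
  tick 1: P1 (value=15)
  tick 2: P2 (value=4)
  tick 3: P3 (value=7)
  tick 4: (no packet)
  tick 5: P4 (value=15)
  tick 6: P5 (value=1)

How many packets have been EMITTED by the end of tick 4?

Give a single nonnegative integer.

Tick 1: [PARSE:P1(v=15,ok=F), VALIDATE:-, TRANSFORM:-, EMIT:-] out:-; in:P1
Tick 2: [PARSE:P2(v=4,ok=F), VALIDATE:P1(v=15,ok=F), TRANSFORM:-, EMIT:-] out:-; in:P2
Tick 3: [PARSE:P3(v=7,ok=F), VALIDATE:P2(v=4,ok=F), TRANSFORM:P1(v=0,ok=F), EMIT:-] out:-; in:P3
Tick 4: [PARSE:-, VALIDATE:P3(v=7,ok=F), TRANSFORM:P2(v=0,ok=F), EMIT:P1(v=0,ok=F)] out:-; in:-
Emitted by tick 4: []

Answer: 0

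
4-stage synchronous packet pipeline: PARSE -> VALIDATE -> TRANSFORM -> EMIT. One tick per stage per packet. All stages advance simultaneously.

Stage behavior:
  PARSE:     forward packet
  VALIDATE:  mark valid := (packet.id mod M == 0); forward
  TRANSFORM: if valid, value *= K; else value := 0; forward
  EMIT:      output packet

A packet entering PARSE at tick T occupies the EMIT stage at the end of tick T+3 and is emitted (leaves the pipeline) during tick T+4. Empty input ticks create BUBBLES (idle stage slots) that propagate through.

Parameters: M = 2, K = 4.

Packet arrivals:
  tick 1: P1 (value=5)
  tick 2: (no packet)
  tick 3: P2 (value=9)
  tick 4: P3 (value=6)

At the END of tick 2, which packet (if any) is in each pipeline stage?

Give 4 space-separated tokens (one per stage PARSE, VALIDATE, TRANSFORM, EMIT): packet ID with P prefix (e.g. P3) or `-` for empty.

Answer: - P1 - -

Derivation:
Tick 1: [PARSE:P1(v=5,ok=F), VALIDATE:-, TRANSFORM:-, EMIT:-] out:-; in:P1
Tick 2: [PARSE:-, VALIDATE:P1(v=5,ok=F), TRANSFORM:-, EMIT:-] out:-; in:-
At end of tick 2: ['-', 'P1', '-', '-']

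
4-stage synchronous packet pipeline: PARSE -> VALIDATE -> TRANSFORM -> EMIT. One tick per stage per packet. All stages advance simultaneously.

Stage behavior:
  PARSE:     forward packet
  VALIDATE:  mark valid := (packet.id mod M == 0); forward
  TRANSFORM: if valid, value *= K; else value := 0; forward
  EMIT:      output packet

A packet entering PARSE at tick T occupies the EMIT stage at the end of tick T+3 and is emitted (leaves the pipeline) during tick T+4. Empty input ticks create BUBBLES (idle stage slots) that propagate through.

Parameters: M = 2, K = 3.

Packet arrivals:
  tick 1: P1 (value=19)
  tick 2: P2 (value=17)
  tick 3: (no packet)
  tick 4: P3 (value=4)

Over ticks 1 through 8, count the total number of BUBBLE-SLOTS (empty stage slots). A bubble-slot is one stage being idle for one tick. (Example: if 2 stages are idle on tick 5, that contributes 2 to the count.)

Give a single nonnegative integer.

Tick 1: [PARSE:P1(v=19,ok=F), VALIDATE:-, TRANSFORM:-, EMIT:-] out:-; bubbles=3
Tick 2: [PARSE:P2(v=17,ok=F), VALIDATE:P1(v=19,ok=F), TRANSFORM:-, EMIT:-] out:-; bubbles=2
Tick 3: [PARSE:-, VALIDATE:P2(v=17,ok=T), TRANSFORM:P1(v=0,ok=F), EMIT:-] out:-; bubbles=2
Tick 4: [PARSE:P3(v=4,ok=F), VALIDATE:-, TRANSFORM:P2(v=51,ok=T), EMIT:P1(v=0,ok=F)] out:-; bubbles=1
Tick 5: [PARSE:-, VALIDATE:P3(v=4,ok=F), TRANSFORM:-, EMIT:P2(v=51,ok=T)] out:P1(v=0); bubbles=2
Tick 6: [PARSE:-, VALIDATE:-, TRANSFORM:P3(v=0,ok=F), EMIT:-] out:P2(v=51); bubbles=3
Tick 7: [PARSE:-, VALIDATE:-, TRANSFORM:-, EMIT:P3(v=0,ok=F)] out:-; bubbles=3
Tick 8: [PARSE:-, VALIDATE:-, TRANSFORM:-, EMIT:-] out:P3(v=0); bubbles=4
Total bubble-slots: 20

Answer: 20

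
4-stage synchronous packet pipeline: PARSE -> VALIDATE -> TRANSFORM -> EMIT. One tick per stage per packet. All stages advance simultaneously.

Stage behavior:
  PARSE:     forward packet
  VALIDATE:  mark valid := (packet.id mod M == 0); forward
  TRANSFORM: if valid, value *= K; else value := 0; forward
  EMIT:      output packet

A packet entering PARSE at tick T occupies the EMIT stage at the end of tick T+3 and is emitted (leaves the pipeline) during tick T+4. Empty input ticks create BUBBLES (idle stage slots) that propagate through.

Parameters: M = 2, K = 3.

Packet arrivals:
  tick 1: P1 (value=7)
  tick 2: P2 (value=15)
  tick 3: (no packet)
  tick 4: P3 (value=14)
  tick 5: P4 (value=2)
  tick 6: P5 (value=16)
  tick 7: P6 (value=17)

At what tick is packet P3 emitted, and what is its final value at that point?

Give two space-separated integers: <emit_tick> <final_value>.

Answer: 8 0

Derivation:
Tick 1: [PARSE:P1(v=7,ok=F), VALIDATE:-, TRANSFORM:-, EMIT:-] out:-; in:P1
Tick 2: [PARSE:P2(v=15,ok=F), VALIDATE:P1(v=7,ok=F), TRANSFORM:-, EMIT:-] out:-; in:P2
Tick 3: [PARSE:-, VALIDATE:P2(v=15,ok=T), TRANSFORM:P1(v=0,ok=F), EMIT:-] out:-; in:-
Tick 4: [PARSE:P3(v=14,ok=F), VALIDATE:-, TRANSFORM:P2(v=45,ok=T), EMIT:P1(v=0,ok=F)] out:-; in:P3
Tick 5: [PARSE:P4(v=2,ok=F), VALIDATE:P3(v=14,ok=F), TRANSFORM:-, EMIT:P2(v=45,ok=T)] out:P1(v=0); in:P4
Tick 6: [PARSE:P5(v=16,ok=F), VALIDATE:P4(v=2,ok=T), TRANSFORM:P3(v=0,ok=F), EMIT:-] out:P2(v=45); in:P5
Tick 7: [PARSE:P6(v=17,ok=F), VALIDATE:P5(v=16,ok=F), TRANSFORM:P4(v=6,ok=T), EMIT:P3(v=0,ok=F)] out:-; in:P6
Tick 8: [PARSE:-, VALIDATE:P6(v=17,ok=T), TRANSFORM:P5(v=0,ok=F), EMIT:P4(v=6,ok=T)] out:P3(v=0); in:-
Tick 9: [PARSE:-, VALIDATE:-, TRANSFORM:P6(v=51,ok=T), EMIT:P5(v=0,ok=F)] out:P4(v=6); in:-
Tick 10: [PARSE:-, VALIDATE:-, TRANSFORM:-, EMIT:P6(v=51,ok=T)] out:P5(v=0); in:-
Tick 11: [PARSE:-, VALIDATE:-, TRANSFORM:-, EMIT:-] out:P6(v=51); in:-
P3: arrives tick 4, valid=False (id=3, id%2=1), emit tick 8, final value 0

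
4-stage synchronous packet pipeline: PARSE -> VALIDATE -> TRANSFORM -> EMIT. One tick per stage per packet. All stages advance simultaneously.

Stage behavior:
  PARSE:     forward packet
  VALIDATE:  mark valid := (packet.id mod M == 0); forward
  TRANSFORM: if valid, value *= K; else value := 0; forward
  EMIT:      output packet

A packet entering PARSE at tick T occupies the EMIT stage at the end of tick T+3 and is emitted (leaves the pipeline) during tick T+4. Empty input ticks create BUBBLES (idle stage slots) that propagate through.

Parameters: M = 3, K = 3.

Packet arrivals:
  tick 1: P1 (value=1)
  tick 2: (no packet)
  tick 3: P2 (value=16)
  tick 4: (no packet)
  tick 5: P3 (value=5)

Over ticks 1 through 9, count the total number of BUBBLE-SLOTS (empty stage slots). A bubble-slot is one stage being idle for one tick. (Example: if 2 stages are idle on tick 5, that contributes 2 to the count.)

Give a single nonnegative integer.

Answer: 24

Derivation:
Tick 1: [PARSE:P1(v=1,ok=F), VALIDATE:-, TRANSFORM:-, EMIT:-] out:-; bubbles=3
Tick 2: [PARSE:-, VALIDATE:P1(v=1,ok=F), TRANSFORM:-, EMIT:-] out:-; bubbles=3
Tick 3: [PARSE:P2(v=16,ok=F), VALIDATE:-, TRANSFORM:P1(v=0,ok=F), EMIT:-] out:-; bubbles=2
Tick 4: [PARSE:-, VALIDATE:P2(v=16,ok=F), TRANSFORM:-, EMIT:P1(v=0,ok=F)] out:-; bubbles=2
Tick 5: [PARSE:P3(v=5,ok=F), VALIDATE:-, TRANSFORM:P2(v=0,ok=F), EMIT:-] out:P1(v=0); bubbles=2
Tick 6: [PARSE:-, VALIDATE:P3(v=5,ok=T), TRANSFORM:-, EMIT:P2(v=0,ok=F)] out:-; bubbles=2
Tick 7: [PARSE:-, VALIDATE:-, TRANSFORM:P3(v=15,ok=T), EMIT:-] out:P2(v=0); bubbles=3
Tick 8: [PARSE:-, VALIDATE:-, TRANSFORM:-, EMIT:P3(v=15,ok=T)] out:-; bubbles=3
Tick 9: [PARSE:-, VALIDATE:-, TRANSFORM:-, EMIT:-] out:P3(v=15); bubbles=4
Total bubble-slots: 24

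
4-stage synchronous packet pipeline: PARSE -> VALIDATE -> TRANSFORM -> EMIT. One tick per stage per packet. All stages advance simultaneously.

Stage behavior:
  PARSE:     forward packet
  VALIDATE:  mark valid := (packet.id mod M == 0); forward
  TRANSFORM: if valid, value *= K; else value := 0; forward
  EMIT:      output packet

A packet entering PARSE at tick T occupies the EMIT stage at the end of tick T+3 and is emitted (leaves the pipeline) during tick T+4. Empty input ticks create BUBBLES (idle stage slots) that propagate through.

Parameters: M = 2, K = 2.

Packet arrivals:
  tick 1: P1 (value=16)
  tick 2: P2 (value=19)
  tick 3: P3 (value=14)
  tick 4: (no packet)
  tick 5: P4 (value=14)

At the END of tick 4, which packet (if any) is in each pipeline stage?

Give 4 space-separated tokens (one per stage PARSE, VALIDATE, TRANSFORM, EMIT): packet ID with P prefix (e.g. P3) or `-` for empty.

Answer: - P3 P2 P1

Derivation:
Tick 1: [PARSE:P1(v=16,ok=F), VALIDATE:-, TRANSFORM:-, EMIT:-] out:-; in:P1
Tick 2: [PARSE:P2(v=19,ok=F), VALIDATE:P1(v=16,ok=F), TRANSFORM:-, EMIT:-] out:-; in:P2
Tick 3: [PARSE:P3(v=14,ok=F), VALIDATE:P2(v=19,ok=T), TRANSFORM:P1(v=0,ok=F), EMIT:-] out:-; in:P3
Tick 4: [PARSE:-, VALIDATE:P3(v=14,ok=F), TRANSFORM:P2(v=38,ok=T), EMIT:P1(v=0,ok=F)] out:-; in:-
At end of tick 4: ['-', 'P3', 'P2', 'P1']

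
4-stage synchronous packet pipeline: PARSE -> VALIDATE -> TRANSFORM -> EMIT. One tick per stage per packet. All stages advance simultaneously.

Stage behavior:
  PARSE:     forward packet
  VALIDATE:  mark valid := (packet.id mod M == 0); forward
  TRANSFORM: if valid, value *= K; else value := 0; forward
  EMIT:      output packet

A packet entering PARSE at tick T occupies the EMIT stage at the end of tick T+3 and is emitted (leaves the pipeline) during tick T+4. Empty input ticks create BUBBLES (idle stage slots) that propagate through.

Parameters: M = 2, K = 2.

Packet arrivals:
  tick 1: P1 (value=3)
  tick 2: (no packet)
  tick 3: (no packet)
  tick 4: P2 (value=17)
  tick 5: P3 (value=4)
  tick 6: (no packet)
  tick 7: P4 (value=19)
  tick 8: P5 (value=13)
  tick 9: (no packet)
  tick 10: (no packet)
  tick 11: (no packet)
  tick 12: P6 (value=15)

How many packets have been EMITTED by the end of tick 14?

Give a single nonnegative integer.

Tick 1: [PARSE:P1(v=3,ok=F), VALIDATE:-, TRANSFORM:-, EMIT:-] out:-; in:P1
Tick 2: [PARSE:-, VALIDATE:P1(v=3,ok=F), TRANSFORM:-, EMIT:-] out:-; in:-
Tick 3: [PARSE:-, VALIDATE:-, TRANSFORM:P1(v=0,ok=F), EMIT:-] out:-; in:-
Tick 4: [PARSE:P2(v=17,ok=F), VALIDATE:-, TRANSFORM:-, EMIT:P1(v=0,ok=F)] out:-; in:P2
Tick 5: [PARSE:P3(v=4,ok=F), VALIDATE:P2(v=17,ok=T), TRANSFORM:-, EMIT:-] out:P1(v=0); in:P3
Tick 6: [PARSE:-, VALIDATE:P3(v=4,ok=F), TRANSFORM:P2(v=34,ok=T), EMIT:-] out:-; in:-
Tick 7: [PARSE:P4(v=19,ok=F), VALIDATE:-, TRANSFORM:P3(v=0,ok=F), EMIT:P2(v=34,ok=T)] out:-; in:P4
Tick 8: [PARSE:P5(v=13,ok=F), VALIDATE:P4(v=19,ok=T), TRANSFORM:-, EMIT:P3(v=0,ok=F)] out:P2(v=34); in:P5
Tick 9: [PARSE:-, VALIDATE:P5(v=13,ok=F), TRANSFORM:P4(v=38,ok=T), EMIT:-] out:P3(v=0); in:-
Tick 10: [PARSE:-, VALIDATE:-, TRANSFORM:P5(v=0,ok=F), EMIT:P4(v=38,ok=T)] out:-; in:-
Tick 11: [PARSE:-, VALIDATE:-, TRANSFORM:-, EMIT:P5(v=0,ok=F)] out:P4(v=38); in:-
Tick 12: [PARSE:P6(v=15,ok=F), VALIDATE:-, TRANSFORM:-, EMIT:-] out:P5(v=0); in:P6
Tick 13: [PARSE:-, VALIDATE:P6(v=15,ok=T), TRANSFORM:-, EMIT:-] out:-; in:-
Tick 14: [PARSE:-, VALIDATE:-, TRANSFORM:P6(v=30,ok=T), EMIT:-] out:-; in:-
Emitted by tick 14: ['P1', 'P2', 'P3', 'P4', 'P5']

Answer: 5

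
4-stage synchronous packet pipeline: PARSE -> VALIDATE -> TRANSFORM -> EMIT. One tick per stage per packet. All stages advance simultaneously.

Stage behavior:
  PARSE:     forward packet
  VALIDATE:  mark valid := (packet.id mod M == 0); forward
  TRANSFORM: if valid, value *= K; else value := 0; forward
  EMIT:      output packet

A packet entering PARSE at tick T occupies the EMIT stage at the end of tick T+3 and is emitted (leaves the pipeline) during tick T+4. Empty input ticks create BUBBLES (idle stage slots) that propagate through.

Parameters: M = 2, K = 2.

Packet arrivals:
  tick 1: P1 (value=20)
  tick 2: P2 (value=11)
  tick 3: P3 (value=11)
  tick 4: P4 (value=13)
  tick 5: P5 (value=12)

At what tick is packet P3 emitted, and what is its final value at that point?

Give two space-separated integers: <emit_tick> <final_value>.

Answer: 7 0

Derivation:
Tick 1: [PARSE:P1(v=20,ok=F), VALIDATE:-, TRANSFORM:-, EMIT:-] out:-; in:P1
Tick 2: [PARSE:P2(v=11,ok=F), VALIDATE:P1(v=20,ok=F), TRANSFORM:-, EMIT:-] out:-; in:P2
Tick 3: [PARSE:P3(v=11,ok=F), VALIDATE:P2(v=11,ok=T), TRANSFORM:P1(v=0,ok=F), EMIT:-] out:-; in:P3
Tick 4: [PARSE:P4(v=13,ok=F), VALIDATE:P3(v=11,ok=F), TRANSFORM:P2(v=22,ok=T), EMIT:P1(v=0,ok=F)] out:-; in:P4
Tick 5: [PARSE:P5(v=12,ok=F), VALIDATE:P4(v=13,ok=T), TRANSFORM:P3(v=0,ok=F), EMIT:P2(v=22,ok=T)] out:P1(v=0); in:P5
Tick 6: [PARSE:-, VALIDATE:P5(v=12,ok=F), TRANSFORM:P4(v=26,ok=T), EMIT:P3(v=0,ok=F)] out:P2(v=22); in:-
Tick 7: [PARSE:-, VALIDATE:-, TRANSFORM:P5(v=0,ok=F), EMIT:P4(v=26,ok=T)] out:P3(v=0); in:-
Tick 8: [PARSE:-, VALIDATE:-, TRANSFORM:-, EMIT:P5(v=0,ok=F)] out:P4(v=26); in:-
Tick 9: [PARSE:-, VALIDATE:-, TRANSFORM:-, EMIT:-] out:P5(v=0); in:-
P3: arrives tick 3, valid=False (id=3, id%2=1), emit tick 7, final value 0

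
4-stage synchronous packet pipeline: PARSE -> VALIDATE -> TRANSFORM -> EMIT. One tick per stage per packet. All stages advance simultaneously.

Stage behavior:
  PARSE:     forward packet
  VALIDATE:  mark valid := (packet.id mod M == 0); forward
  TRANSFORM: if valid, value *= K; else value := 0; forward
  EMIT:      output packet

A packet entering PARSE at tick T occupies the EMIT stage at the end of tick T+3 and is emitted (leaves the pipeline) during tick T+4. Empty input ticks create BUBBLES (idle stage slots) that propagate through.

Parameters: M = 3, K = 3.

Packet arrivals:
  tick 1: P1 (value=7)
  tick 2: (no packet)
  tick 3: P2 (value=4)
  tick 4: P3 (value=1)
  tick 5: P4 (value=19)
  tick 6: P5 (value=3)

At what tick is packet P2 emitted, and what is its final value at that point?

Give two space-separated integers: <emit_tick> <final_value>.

Tick 1: [PARSE:P1(v=7,ok=F), VALIDATE:-, TRANSFORM:-, EMIT:-] out:-; in:P1
Tick 2: [PARSE:-, VALIDATE:P1(v=7,ok=F), TRANSFORM:-, EMIT:-] out:-; in:-
Tick 3: [PARSE:P2(v=4,ok=F), VALIDATE:-, TRANSFORM:P1(v=0,ok=F), EMIT:-] out:-; in:P2
Tick 4: [PARSE:P3(v=1,ok=F), VALIDATE:P2(v=4,ok=F), TRANSFORM:-, EMIT:P1(v=0,ok=F)] out:-; in:P3
Tick 5: [PARSE:P4(v=19,ok=F), VALIDATE:P3(v=1,ok=T), TRANSFORM:P2(v=0,ok=F), EMIT:-] out:P1(v=0); in:P4
Tick 6: [PARSE:P5(v=3,ok=F), VALIDATE:P4(v=19,ok=F), TRANSFORM:P3(v=3,ok=T), EMIT:P2(v=0,ok=F)] out:-; in:P5
Tick 7: [PARSE:-, VALIDATE:P5(v=3,ok=F), TRANSFORM:P4(v=0,ok=F), EMIT:P3(v=3,ok=T)] out:P2(v=0); in:-
Tick 8: [PARSE:-, VALIDATE:-, TRANSFORM:P5(v=0,ok=F), EMIT:P4(v=0,ok=F)] out:P3(v=3); in:-
Tick 9: [PARSE:-, VALIDATE:-, TRANSFORM:-, EMIT:P5(v=0,ok=F)] out:P4(v=0); in:-
Tick 10: [PARSE:-, VALIDATE:-, TRANSFORM:-, EMIT:-] out:P5(v=0); in:-
P2: arrives tick 3, valid=False (id=2, id%3=2), emit tick 7, final value 0

Answer: 7 0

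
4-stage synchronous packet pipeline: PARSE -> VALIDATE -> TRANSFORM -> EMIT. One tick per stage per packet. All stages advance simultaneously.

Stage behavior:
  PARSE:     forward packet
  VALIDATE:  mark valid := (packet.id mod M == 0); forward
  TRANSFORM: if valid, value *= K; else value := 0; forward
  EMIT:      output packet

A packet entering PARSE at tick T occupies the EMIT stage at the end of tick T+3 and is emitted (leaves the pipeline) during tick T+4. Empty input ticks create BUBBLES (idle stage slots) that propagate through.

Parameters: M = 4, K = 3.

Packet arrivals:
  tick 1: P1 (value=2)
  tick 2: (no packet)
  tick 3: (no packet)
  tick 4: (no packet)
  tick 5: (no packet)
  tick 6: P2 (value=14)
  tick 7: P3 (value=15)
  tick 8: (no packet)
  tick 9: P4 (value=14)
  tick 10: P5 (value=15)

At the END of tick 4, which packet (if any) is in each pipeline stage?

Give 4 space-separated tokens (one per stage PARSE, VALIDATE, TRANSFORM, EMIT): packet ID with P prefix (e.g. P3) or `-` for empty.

Answer: - - - P1

Derivation:
Tick 1: [PARSE:P1(v=2,ok=F), VALIDATE:-, TRANSFORM:-, EMIT:-] out:-; in:P1
Tick 2: [PARSE:-, VALIDATE:P1(v=2,ok=F), TRANSFORM:-, EMIT:-] out:-; in:-
Tick 3: [PARSE:-, VALIDATE:-, TRANSFORM:P1(v=0,ok=F), EMIT:-] out:-; in:-
Tick 4: [PARSE:-, VALIDATE:-, TRANSFORM:-, EMIT:P1(v=0,ok=F)] out:-; in:-
At end of tick 4: ['-', '-', '-', 'P1']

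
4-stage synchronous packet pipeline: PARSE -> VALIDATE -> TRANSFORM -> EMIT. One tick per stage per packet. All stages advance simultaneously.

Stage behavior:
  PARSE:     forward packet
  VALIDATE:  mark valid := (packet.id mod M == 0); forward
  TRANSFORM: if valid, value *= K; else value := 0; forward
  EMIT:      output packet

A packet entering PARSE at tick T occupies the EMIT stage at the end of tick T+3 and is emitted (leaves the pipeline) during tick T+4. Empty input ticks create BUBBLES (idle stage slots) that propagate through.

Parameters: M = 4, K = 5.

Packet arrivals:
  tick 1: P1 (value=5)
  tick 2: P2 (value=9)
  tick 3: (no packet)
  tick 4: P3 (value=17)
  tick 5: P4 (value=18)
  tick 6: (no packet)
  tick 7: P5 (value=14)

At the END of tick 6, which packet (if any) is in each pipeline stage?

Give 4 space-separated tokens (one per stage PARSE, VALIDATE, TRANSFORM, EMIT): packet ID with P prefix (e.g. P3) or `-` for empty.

Tick 1: [PARSE:P1(v=5,ok=F), VALIDATE:-, TRANSFORM:-, EMIT:-] out:-; in:P1
Tick 2: [PARSE:P2(v=9,ok=F), VALIDATE:P1(v=5,ok=F), TRANSFORM:-, EMIT:-] out:-; in:P2
Tick 3: [PARSE:-, VALIDATE:P2(v=9,ok=F), TRANSFORM:P1(v=0,ok=F), EMIT:-] out:-; in:-
Tick 4: [PARSE:P3(v=17,ok=F), VALIDATE:-, TRANSFORM:P2(v=0,ok=F), EMIT:P1(v=0,ok=F)] out:-; in:P3
Tick 5: [PARSE:P4(v=18,ok=F), VALIDATE:P3(v=17,ok=F), TRANSFORM:-, EMIT:P2(v=0,ok=F)] out:P1(v=0); in:P4
Tick 6: [PARSE:-, VALIDATE:P4(v=18,ok=T), TRANSFORM:P3(v=0,ok=F), EMIT:-] out:P2(v=0); in:-
At end of tick 6: ['-', 'P4', 'P3', '-']

Answer: - P4 P3 -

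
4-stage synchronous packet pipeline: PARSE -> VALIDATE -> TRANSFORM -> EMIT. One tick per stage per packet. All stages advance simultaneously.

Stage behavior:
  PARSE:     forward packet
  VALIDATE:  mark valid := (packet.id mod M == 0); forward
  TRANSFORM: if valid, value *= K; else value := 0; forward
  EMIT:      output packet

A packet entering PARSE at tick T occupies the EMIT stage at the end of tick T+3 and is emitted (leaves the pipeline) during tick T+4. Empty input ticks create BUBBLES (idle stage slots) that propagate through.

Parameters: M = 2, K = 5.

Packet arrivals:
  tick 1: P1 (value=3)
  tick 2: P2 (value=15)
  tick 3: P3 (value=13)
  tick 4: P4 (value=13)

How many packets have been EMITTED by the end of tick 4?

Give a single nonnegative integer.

Tick 1: [PARSE:P1(v=3,ok=F), VALIDATE:-, TRANSFORM:-, EMIT:-] out:-; in:P1
Tick 2: [PARSE:P2(v=15,ok=F), VALIDATE:P1(v=3,ok=F), TRANSFORM:-, EMIT:-] out:-; in:P2
Tick 3: [PARSE:P3(v=13,ok=F), VALIDATE:P2(v=15,ok=T), TRANSFORM:P1(v=0,ok=F), EMIT:-] out:-; in:P3
Tick 4: [PARSE:P4(v=13,ok=F), VALIDATE:P3(v=13,ok=F), TRANSFORM:P2(v=75,ok=T), EMIT:P1(v=0,ok=F)] out:-; in:P4
Emitted by tick 4: []

Answer: 0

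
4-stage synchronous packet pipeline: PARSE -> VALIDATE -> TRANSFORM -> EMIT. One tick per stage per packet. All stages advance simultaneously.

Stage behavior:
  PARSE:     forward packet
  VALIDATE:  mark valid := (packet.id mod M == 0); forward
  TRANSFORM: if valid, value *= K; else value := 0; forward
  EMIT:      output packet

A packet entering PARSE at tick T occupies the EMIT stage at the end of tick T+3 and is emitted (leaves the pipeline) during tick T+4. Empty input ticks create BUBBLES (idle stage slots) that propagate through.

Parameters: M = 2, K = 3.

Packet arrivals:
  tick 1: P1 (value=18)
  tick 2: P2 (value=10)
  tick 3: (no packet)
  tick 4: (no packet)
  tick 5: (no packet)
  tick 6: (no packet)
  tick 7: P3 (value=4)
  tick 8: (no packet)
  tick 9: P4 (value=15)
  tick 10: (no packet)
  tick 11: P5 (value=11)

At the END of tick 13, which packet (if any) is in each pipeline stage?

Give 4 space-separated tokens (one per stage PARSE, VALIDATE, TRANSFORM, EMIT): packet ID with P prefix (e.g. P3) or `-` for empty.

Tick 1: [PARSE:P1(v=18,ok=F), VALIDATE:-, TRANSFORM:-, EMIT:-] out:-; in:P1
Tick 2: [PARSE:P2(v=10,ok=F), VALIDATE:P1(v=18,ok=F), TRANSFORM:-, EMIT:-] out:-; in:P2
Tick 3: [PARSE:-, VALIDATE:P2(v=10,ok=T), TRANSFORM:P1(v=0,ok=F), EMIT:-] out:-; in:-
Tick 4: [PARSE:-, VALIDATE:-, TRANSFORM:P2(v=30,ok=T), EMIT:P1(v=0,ok=F)] out:-; in:-
Tick 5: [PARSE:-, VALIDATE:-, TRANSFORM:-, EMIT:P2(v=30,ok=T)] out:P1(v=0); in:-
Tick 6: [PARSE:-, VALIDATE:-, TRANSFORM:-, EMIT:-] out:P2(v=30); in:-
Tick 7: [PARSE:P3(v=4,ok=F), VALIDATE:-, TRANSFORM:-, EMIT:-] out:-; in:P3
Tick 8: [PARSE:-, VALIDATE:P3(v=4,ok=F), TRANSFORM:-, EMIT:-] out:-; in:-
Tick 9: [PARSE:P4(v=15,ok=F), VALIDATE:-, TRANSFORM:P3(v=0,ok=F), EMIT:-] out:-; in:P4
Tick 10: [PARSE:-, VALIDATE:P4(v=15,ok=T), TRANSFORM:-, EMIT:P3(v=0,ok=F)] out:-; in:-
Tick 11: [PARSE:P5(v=11,ok=F), VALIDATE:-, TRANSFORM:P4(v=45,ok=T), EMIT:-] out:P3(v=0); in:P5
Tick 12: [PARSE:-, VALIDATE:P5(v=11,ok=F), TRANSFORM:-, EMIT:P4(v=45,ok=T)] out:-; in:-
Tick 13: [PARSE:-, VALIDATE:-, TRANSFORM:P5(v=0,ok=F), EMIT:-] out:P4(v=45); in:-
At end of tick 13: ['-', '-', 'P5', '-']

Answer: - - P5 -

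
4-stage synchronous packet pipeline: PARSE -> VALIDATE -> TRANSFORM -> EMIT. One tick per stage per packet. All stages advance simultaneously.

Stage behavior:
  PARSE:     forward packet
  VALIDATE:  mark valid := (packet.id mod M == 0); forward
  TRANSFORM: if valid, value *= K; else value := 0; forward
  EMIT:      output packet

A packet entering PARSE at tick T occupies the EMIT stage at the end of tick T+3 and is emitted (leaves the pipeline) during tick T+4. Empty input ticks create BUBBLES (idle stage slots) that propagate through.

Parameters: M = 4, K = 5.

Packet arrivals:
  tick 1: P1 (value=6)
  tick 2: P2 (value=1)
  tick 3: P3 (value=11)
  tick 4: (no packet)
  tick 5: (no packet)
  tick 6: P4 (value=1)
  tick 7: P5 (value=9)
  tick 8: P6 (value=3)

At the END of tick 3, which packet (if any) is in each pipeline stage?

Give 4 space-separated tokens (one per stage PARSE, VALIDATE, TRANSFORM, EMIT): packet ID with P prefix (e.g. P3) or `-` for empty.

Tick 1: [PARSE:P1(v=6,ok=F), VALIDATE:-, TRANSFORM:-, EMIT:-] out:-; in:P1
Tick 2: [PARSE:P2(v=1,ok=F), VALIDATE:P1(v=6,ok=F), TRANSFORM:-, EMIT:-] out:-; in:P2
Tick 3: [PARSE:P3(v=11,ok=F), VALIDATE:P2(v=1,ok=F), TRANSFORM:P1(v=0,ok=F), EMIT:-] out:-; in:P3
At end of tick 3: ['P3', 'P2', 'P1', '-']

Answer: P3 P2 P1 -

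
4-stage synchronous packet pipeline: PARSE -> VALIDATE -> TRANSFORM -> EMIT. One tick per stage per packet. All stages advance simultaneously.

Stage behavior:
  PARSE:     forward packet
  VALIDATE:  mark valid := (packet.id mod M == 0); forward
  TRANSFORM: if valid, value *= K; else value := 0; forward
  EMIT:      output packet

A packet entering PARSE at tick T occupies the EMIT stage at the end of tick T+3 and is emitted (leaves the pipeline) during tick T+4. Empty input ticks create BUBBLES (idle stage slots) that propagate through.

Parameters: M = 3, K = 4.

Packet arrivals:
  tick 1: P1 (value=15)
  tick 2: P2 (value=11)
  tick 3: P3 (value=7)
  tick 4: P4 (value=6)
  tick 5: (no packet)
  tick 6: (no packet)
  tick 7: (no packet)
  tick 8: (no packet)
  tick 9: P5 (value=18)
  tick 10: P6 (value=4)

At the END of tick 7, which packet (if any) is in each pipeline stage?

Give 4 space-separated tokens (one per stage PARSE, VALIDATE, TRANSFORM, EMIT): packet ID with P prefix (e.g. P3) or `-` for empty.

Tick 1: [PARSE:P1(v=15,ok=F), VALIDATE:-, TRANSFORM:-, EMIT:-] out:-; in:P1
Tick 2: [PARSE:P2(v=11,ok=F), VALIDATE:P1(v=15,ok=F), TRANSFORM:-, EMIT:-] out:-; in:P2
Tick 3: [PARSE:P3(v=7,ok=F), VALIDATE:P2(v=11,ok=F), TRANSFORM:P1(v=0,ok=F), EMIT:-] out:-; in:P3
Tick 4: [PARSE:P4(v=6,ok=F), VALIDATE:P3(v=7,ok=T), TRANSFORM:P2(v=0,ok=F), EMIT:P1(v=0,ok=F)] out:-; in:P4
Tick 5: [PARSE:-, VALIDATE:P4(v=6,ok=F), TRANSFORM:P3(v=28,ok=T), EMIT:P2(v=0,ok=F)] out:P1(v=0); in:-
Tick 6: [PARSE:-, VALIDATE:-, TRANSFORM:P4(v=0,ok=F), EMIT:P3(v=28,ok=T)] out:P2(v=0); in:-
Tick 7: [PARSE:-, VALIDATE:-, TRANSFORM:-, EMIT:P4(v=0,ok=F)] out:P3(v=28); in:-
At end of tick 7: ['-', '-', '-', 'P4']

Answer: - - - P4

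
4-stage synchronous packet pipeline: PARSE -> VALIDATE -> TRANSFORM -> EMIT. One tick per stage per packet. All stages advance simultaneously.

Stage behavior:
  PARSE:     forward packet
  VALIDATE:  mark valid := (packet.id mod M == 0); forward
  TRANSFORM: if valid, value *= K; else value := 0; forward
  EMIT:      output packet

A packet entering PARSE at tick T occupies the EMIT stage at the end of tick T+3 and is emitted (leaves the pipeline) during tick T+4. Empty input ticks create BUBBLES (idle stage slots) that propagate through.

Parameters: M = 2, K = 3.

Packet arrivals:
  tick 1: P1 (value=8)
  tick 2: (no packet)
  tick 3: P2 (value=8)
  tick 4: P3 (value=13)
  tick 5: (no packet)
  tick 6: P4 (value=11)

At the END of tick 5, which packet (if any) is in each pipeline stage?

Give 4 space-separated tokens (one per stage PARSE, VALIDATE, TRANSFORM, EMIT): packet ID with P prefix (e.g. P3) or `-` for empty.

Tick 1: [PARSE:P1(v=8,ok=F), VALIDATE:-, TRANSFORM:-, EMIT:-] out:-; in:P1
Tick 2: [PARSE:-, VALIDATE:P1(v=8,ok=F), TRANSFORM:-, EMIT:-] out:-; in:-
Tick 3: [PARSE:P2(v=8,ok=F), VALIDATE:-, TRANSFORM:P1(v=0,ok=F), EMIT:-] out:-; in:P2
Tick 4: [PARSE:P3(v=13,ok=F), VALIDATE:P2(v=8,ok=T), TRANSFORM:-, EMIT:P1(v=0,ok=F)] out:-; in:P3
Tick 5: [PARSE:-, VALIDATE:P3(v=13,ok=F), TRANSFORM:P2(v=24,ok=T), EMIT:-] out:P1(v=0); in:-
At end of tick 5: ['-', 'P3', 'P2', '-']

Answer: - P3 P2 -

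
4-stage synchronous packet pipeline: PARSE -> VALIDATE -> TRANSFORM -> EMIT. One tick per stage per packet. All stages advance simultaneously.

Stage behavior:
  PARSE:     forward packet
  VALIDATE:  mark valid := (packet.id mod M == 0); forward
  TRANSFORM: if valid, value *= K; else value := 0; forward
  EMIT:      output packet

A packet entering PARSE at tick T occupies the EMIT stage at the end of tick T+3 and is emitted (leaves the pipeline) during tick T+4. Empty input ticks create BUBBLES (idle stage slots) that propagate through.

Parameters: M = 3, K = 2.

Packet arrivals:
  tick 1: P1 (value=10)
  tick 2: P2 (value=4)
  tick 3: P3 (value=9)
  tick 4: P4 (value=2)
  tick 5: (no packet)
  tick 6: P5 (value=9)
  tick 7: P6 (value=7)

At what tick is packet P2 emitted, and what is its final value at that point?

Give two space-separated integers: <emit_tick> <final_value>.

Tick 1: [PARSE:P1(v=10,ok=F), VALIDATE:-, TRANSFORM:-, EMIT:-] out:-; in:P1
Tick 2: [PARSE:P2(v=4,ok=F), VALIDATE:P1(v=10,ok=F), TRANSFORM:-, EMIT:-] out:-; in:P2
Tick 3: [PARSE:P3(v=9,ok=F), VALIDATE:P2(v=4,ok=F), TRANSFORM:P1(v=0,ok=F), EMIT:-] out:-; in:P3
Tick 4: [PARSE:P4(v=2,ok=F), VALIDATE:P3(v=9,ok=T), TRANSFORM:P2(v=0,ok=F), EMIT:P1(v=0,ok=F)] out:-; in:P4
Tick 5: [PARSE:-, VALIDATE:P4(v=2,ok=F), TRANSFORM:P3(v=18,ok=T), EMIT:P2(v=0,ok=F)] out:P1(v=0); in:-
Tick 6: [PARSE:P5(v=9,ok=F), VALIDATE:-, TRANSFORM:P4(v=0,ok=F), EMIT:P3(v=18,ok=T)] out:P2(v=0); in:P5
Tick 7: [PARSE:P6(v=7,ok=F), VALIDATE:P5(v=9,ok=F), TRANSFORM:-, EMIT:P4(v=0,ok=F)] out:P3(v=18); in:P6
Tick 8: [PARSE:-, VALIDATE:P6(v=7,ok=T), TRANSFORM:P5(v=0,ok=F), EMIT:-] out:P4(v=0); in:-
Tick 9: [PARSE:-, VALIDATE:-, TRANSFORM:P6(v=14,ok=T), EMIT:P5(v=0,ok=F)] out:-; in:-
Tick 10: [PARSE:-, VALIDATE:-, TRANSFORM:-, EMIT:P6(v=14,ok=T)] out:P5(v=0); in:-
Tick 11: [PARSE:-, VALIDATE:-, TRANSFORM:-, EMIT:-] out:P6(v=14); in:-
P2: arrives tick 2, valid=False (id=2, id%3=2), emit tick 6, final value 0

Answer: 6 0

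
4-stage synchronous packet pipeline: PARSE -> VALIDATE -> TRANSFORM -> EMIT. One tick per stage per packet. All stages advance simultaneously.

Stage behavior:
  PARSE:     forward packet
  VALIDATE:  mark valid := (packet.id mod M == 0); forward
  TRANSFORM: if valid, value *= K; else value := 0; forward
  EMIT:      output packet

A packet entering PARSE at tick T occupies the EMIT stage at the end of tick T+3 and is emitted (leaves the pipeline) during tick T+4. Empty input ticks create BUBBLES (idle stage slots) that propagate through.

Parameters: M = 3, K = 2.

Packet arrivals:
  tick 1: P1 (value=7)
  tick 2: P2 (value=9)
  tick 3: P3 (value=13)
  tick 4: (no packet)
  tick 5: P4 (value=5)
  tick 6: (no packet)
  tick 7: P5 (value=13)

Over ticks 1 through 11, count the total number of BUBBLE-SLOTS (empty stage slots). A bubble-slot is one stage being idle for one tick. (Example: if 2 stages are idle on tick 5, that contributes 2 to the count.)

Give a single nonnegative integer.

Answer: 24

Derivation:
Tick 1: [PARSE:P1(v=7,ok=F), VALIDATE:-, TRANSFORM:-, EMIT:-] out:-; bubbles=3
Tick 2: [PARSE:P2(v=9,ok=F), VALIDATE:P1(v=7,ok=F), TRANSFORM:-, EMIT:-] out:-; bubbles=2
Tick 3: [PARSE:P3(v=13,ok=F), VALIDATE:P2(v=9,ok=F), TRANSFORM:P1(v=0,ok=F), EMIT:-] out:-; bubbles=1
Tick 4: [PARSE:-, VALIDATE:P3(v=13,ok=T), TRANSFORM:P2(v=0,ok=F), EMIT:P1(v=0,ok=F)] out:-; bubbles=1
Tick 5: [PARSE:P4(v=5,ok=F), VALIDATE:-, TRANSFORM:P3(v=26,ok=T), EMIT:P2(v=0,ok=F)] out:P1(v=0); bubbles=1
Tick 6: [PARSE:-, VALIDATE:P4(v=5,ok=F), TRANSFORM:-, EMIT:P3(v=26,ok=T)] out:P2(v=0); bubbles=2
Tick 7: [PARSE:P5(v=13,ok=F), VALIDATE:-, TRANSFORM:P4(v=0,ok=F), EMIT:-] out:P3(v=26); bubbles=2
Tick 8: [PARSE:-, VALIDATE:P5(v=13,ok=F), TRANSFORM:-, EMIT:P4(v=0,ok=F)] out:-; bubbles=2
Tick 9: [PARSE:-, VALIDATE:-, TRANSFORM:P5(v=0,ok=F), EMIT:-] out:P4(v=0); bubbles=3
Tick 10: [PARSE:-, VALIDATE:-, TRANSFORM:-, EMIT:P5(v=0,ok=F)] out:-; bubbles=3
Tick 11: [PARSE:-, VALIDATE:-, TRANSFORM:-, EMIT:-] out:P5(v=0); bubbles=4
Total bubble-slots: 24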